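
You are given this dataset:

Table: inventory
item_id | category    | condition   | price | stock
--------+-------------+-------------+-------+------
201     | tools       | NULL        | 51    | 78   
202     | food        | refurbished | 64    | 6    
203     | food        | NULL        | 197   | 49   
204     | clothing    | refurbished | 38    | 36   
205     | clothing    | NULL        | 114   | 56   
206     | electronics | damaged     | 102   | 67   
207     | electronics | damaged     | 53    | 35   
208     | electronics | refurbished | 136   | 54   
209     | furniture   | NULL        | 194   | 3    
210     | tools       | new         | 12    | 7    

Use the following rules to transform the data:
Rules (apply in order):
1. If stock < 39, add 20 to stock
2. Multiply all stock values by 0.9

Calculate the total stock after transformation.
441.9

Step 1: Apply Rule 1 - Add 20 to records with stock < 39
  - 5 records affected: 87 + (5 × 20) = 187
  - Unaffected records: 304
  - Sum after Rule 1: 491
Step 2: Apply Rule 2 - Multiply all by 0.9
  - 491 × 0.9 = 441.9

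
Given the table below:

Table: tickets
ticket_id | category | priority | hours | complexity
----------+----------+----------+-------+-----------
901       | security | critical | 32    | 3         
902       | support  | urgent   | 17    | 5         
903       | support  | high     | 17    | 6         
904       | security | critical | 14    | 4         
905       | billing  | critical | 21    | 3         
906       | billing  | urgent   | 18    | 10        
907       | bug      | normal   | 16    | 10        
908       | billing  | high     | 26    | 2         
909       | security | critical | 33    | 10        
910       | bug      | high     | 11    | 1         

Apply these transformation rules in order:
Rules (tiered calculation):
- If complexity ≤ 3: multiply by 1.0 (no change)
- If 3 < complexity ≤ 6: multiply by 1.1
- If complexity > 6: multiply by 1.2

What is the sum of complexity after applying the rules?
61.5

Step 1: Tier 1 (complexity ≤ 3): 4 records, sum = 9 × 1.0 = 9.0
Step 2: Tier 2 (3 < complexity ≤ 6): 3 records, sum = 15 × 1.1 = 16.5
Step 3: Tier 3 (complexity > 6): 3 records, sum = 30 × 1.2 = 36.0
Step 4: Final sum = 9.0 + 16.5 + 36.0 = 61.5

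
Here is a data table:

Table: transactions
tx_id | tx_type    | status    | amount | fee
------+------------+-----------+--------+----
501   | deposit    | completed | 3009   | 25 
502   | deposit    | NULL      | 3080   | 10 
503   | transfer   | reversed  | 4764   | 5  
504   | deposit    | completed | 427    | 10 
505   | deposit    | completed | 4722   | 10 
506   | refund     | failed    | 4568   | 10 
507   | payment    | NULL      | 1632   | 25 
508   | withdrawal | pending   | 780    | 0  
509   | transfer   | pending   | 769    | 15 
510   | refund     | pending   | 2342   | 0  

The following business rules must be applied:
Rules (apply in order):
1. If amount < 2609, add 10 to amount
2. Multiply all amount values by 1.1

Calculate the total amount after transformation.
28757.3

Step 1: Apply Rule 1 - Add 10 to records with amount < 2609
  - 5 records affected: 5950 + (5 × 10) = 6000
  - Unaffected records: 20143
  - Sum after Rule 1: 26143
Step 2: Apply Rule 2 - Multiply all by 1.1
  - 26143 × 1.1 = 28757.3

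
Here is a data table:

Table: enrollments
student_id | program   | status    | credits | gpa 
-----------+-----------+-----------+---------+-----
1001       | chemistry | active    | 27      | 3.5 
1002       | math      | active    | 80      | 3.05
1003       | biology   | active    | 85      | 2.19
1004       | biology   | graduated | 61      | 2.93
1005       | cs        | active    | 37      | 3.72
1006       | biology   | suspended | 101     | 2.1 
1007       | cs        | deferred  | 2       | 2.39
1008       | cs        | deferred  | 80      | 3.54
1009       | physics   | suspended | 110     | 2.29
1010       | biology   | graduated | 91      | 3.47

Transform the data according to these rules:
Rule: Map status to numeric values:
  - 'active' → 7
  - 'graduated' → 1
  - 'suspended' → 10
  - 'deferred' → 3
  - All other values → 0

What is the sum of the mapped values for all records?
56

Step 1: Apply mapping to each record
Step 2: Count by status:
  'active': 4 records × 7 = 28
  'graduated': 2 records × 1 = 2
  'suspended': 2 records × 10 = 20
  'deferred': 2 records × 3 = 6
Step 3: Sum all mapped values = 56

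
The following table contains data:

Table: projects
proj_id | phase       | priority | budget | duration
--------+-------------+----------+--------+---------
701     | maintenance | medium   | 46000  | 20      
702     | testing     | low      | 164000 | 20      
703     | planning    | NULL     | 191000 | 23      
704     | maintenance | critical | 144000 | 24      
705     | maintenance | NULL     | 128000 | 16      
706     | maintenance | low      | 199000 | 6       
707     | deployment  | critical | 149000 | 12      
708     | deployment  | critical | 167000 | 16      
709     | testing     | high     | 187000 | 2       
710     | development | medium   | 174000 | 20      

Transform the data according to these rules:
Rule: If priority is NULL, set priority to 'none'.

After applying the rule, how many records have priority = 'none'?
2

Step 1: Count records where priority IS NULL
Step 2: Found 2 records with NULL priority
Step 3: These records will have priority set to 'none'
Step 4: Records already having priority = 'none': 0
Step 5: Answer: 2 + 0 = 2 records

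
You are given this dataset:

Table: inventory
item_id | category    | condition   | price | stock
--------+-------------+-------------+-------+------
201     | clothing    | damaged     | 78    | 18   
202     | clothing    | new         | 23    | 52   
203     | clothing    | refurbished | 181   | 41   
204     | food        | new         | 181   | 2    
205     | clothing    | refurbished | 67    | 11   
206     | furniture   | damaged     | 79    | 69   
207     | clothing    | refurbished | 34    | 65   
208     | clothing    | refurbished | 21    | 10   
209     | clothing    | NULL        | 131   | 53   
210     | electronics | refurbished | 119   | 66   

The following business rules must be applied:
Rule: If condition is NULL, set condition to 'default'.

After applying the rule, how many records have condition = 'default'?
1

Step 1: Count records where condition IS NULL
Step 2: Found 1 records with NULL condition
Step 3: These records will have condition set to 'default'
Step 4: Records already having condition = 'default': 0
Step 5: Answer: 1 + 0 = 1 records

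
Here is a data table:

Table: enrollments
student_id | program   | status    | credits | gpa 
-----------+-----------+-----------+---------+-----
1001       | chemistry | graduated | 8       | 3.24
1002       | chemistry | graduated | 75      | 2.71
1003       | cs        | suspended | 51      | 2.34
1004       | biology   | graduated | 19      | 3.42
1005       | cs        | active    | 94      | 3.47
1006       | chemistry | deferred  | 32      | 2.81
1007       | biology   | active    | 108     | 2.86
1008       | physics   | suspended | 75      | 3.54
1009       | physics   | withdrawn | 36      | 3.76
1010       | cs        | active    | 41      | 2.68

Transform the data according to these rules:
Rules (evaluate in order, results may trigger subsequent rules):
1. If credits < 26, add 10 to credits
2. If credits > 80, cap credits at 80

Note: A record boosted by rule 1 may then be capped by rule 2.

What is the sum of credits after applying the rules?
517

Step 1: Apply rule 1 to records with credits < 26
  - 2 records get bonus of 10
  - Of these, 0 records then exceed 80 and get capped
Step 2: Apply rule 2 to records with credits > 80
  - 2 records (original) are capped
Step 3: Calculate final sum = 517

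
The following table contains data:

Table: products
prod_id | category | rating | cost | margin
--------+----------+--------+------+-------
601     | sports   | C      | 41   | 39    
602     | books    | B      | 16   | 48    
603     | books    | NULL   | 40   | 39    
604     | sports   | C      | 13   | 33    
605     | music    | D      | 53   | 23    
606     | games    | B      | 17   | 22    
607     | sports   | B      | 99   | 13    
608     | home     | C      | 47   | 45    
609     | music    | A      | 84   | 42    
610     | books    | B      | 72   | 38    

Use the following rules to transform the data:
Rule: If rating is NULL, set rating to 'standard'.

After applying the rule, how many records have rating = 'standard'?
1

Step 1: Count records where rating IS NULL
Step 2: Found 1 records with NULL rating
Step 3: These records will have rating set to 'standard'
Step 4: Records already having rating = 'standard': 0
Step 5: Answer: 1 + 0 = 1 records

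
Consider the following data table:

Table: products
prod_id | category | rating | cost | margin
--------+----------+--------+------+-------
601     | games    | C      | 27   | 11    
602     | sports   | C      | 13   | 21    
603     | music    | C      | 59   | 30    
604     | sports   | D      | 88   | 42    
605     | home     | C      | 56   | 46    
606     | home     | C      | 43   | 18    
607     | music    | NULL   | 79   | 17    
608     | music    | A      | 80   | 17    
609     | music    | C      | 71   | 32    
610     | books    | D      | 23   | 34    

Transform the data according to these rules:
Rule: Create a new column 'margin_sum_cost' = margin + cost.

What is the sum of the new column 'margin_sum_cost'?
807

Step 1: For each record, compute margin + cost
Example calculations:
  11 + 27 = 38
  21 + 13 = 34
  30 + 59 = 89
  ...
Step 2: Sum all derived values
Step 3: Total = 807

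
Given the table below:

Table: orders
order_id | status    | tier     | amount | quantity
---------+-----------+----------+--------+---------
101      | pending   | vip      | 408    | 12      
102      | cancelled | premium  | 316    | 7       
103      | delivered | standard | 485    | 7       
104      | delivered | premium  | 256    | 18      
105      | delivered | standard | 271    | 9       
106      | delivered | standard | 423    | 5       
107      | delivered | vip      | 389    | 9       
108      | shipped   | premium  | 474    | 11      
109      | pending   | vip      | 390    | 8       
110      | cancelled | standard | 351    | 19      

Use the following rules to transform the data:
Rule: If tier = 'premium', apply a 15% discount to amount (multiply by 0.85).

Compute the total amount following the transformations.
3606.1

Step 1: Records with tier = 'premium' have total amount = 1046
Step 2: Apply multiplier: 1046 × 0.85 = 889.1
Step 3: Other records total: 2717
Step 4: Final sum = 889.1 + 2717 = 3606.1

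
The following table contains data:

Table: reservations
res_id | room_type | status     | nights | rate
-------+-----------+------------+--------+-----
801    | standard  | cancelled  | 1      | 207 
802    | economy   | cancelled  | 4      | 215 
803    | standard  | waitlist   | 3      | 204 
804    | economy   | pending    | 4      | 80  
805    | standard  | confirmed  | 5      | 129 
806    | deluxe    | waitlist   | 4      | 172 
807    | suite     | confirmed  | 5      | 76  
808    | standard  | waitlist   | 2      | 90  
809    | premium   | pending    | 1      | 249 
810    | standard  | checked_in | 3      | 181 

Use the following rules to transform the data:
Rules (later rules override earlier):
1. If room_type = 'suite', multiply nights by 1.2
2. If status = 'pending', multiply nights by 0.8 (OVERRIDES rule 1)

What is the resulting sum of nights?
32.0

Step 1: Rule 2 takes priority for records with status = 'pending'
  - 2 records: 5 × 0.8 = 4.0
Step 2: Rule 1 applies to remaining records with room_type = 'suite'
  - 1 records: 5 × 1.2 = 6.0
Step 3: Other records unchanged: 22
Step 4: Final sum = 4.0 + 6.0 + 22 = 32.0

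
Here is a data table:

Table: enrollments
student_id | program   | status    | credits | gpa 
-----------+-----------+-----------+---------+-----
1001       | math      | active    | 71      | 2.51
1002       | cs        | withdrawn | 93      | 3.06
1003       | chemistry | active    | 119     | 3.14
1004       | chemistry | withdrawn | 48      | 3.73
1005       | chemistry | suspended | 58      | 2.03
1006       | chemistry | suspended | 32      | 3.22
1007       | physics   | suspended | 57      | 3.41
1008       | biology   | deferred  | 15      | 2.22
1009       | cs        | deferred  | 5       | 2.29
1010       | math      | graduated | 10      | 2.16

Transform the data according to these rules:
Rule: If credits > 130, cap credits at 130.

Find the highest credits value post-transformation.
119

Step 1: Original maximum credits = 119
Step 2: Check cap of 130 against maximum
Step 3: No records exceed the cap (max 119 <= cap 130), so no capping applies
Step 4: Maximum after transformation = 119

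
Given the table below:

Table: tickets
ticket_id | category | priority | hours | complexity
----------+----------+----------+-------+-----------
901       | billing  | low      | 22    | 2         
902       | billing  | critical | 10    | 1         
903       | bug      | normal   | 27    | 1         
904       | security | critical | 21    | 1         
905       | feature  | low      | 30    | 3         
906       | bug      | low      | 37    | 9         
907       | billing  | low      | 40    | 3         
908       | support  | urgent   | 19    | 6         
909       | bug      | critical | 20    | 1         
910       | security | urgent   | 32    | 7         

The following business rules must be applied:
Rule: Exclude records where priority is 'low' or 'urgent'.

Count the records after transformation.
4

Step 1: Count records to exclude
  - 4 (low) + 2 (urgent) = 6 records
Step 2: Total records: 10
Step 3: Remaining = 10 - 6 = 4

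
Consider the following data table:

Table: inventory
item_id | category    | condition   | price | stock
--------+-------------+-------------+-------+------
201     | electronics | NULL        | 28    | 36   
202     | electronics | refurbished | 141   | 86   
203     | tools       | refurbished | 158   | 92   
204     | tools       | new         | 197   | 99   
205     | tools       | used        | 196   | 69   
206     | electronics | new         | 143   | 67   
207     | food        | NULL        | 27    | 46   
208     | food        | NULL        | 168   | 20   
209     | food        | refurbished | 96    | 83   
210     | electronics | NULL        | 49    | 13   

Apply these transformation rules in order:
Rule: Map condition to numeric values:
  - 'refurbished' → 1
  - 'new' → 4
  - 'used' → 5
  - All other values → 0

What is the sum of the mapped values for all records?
16

Step 1: Apply mapping to each record
Step 2: Count by status:
  'refurbished': 3 records × 1 = 3
  'new': 2 records × 4 = 8
  'used': 1 records × 5 = 5
Step 3: Sum all mapped values = 16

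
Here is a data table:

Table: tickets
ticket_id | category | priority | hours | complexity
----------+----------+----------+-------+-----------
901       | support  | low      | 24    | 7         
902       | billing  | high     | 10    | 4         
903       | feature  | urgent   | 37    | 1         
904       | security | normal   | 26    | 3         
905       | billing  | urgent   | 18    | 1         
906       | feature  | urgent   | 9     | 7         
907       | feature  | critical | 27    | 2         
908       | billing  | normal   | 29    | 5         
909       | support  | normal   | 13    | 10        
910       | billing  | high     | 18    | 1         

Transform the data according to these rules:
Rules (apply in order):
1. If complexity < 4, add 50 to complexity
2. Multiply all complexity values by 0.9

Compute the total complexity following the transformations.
261.9

Step 1: Apply Rule 1 - Add 50 to records with complexity < 4
  - 5 records affected: 8 + (5 × 50) = 258
  - Unaffected records: 33
  - Sum after Rule 1: 291
Step 2: Apply Rule 2 - Multiply all by 0.9
  - 291 × 0.9 = 261.9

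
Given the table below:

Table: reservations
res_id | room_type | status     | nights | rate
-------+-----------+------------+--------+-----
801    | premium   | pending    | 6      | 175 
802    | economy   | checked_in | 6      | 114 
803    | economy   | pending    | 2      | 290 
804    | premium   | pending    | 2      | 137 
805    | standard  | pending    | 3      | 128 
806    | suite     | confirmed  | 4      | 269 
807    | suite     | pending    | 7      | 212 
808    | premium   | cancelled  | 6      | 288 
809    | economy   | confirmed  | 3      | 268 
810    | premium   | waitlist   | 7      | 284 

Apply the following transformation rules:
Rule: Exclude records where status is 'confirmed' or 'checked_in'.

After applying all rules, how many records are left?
7

Step 1: Count records to exclude
  - 2 (confirmed) + 1 (checked_in) = 3 records
Step 2: Total records: 10
Step 3: Remaining = 10 - 3 = 7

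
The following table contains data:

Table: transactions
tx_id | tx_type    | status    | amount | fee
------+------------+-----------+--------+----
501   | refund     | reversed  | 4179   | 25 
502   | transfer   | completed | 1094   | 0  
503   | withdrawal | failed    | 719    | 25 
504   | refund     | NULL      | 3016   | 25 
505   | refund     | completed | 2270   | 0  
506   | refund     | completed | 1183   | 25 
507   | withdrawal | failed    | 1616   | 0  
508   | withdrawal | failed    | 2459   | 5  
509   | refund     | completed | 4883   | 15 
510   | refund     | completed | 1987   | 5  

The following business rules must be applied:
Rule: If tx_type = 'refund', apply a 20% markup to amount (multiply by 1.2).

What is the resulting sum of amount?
26909.6

Step 1: Records with tx_type = 'refund' have total amount = 17518
Step 2: Apply multiplier: 17518 × 1.2 = 21021.6
Step 3: Other records total: 5888
Step 4: Final sum = 21021.6 + 5888 = 26909.6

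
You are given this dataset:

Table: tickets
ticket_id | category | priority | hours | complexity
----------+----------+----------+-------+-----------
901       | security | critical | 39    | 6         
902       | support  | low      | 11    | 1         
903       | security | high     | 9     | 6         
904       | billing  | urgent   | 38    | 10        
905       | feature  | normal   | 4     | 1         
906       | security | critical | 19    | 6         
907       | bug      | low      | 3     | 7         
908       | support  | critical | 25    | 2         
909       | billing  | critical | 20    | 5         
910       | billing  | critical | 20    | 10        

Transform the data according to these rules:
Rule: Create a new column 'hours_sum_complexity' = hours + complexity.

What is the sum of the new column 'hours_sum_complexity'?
242

Step 1: For each record, compute hours + complexity
Example calculations:
  39 + 6 = 45
  11 + 1 = 12
  9 + 6 = 15
  ...
Step 2: Sum all derived values
Step 3: Total = 242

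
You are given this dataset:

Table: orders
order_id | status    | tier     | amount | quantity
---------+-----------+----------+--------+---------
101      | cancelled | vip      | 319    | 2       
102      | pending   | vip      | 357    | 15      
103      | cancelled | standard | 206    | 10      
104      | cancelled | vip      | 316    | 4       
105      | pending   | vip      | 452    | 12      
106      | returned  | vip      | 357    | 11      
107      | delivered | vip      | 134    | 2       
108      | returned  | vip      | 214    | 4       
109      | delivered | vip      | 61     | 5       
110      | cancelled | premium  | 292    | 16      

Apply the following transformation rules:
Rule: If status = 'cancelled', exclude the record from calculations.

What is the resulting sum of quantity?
49

Step 1: Identify records where status = 'cancelled'
Step 2: The excluded records sum to 32
Step 3: Original total quantity = 81
Step 4: Remaining total = 81 - 32 = 49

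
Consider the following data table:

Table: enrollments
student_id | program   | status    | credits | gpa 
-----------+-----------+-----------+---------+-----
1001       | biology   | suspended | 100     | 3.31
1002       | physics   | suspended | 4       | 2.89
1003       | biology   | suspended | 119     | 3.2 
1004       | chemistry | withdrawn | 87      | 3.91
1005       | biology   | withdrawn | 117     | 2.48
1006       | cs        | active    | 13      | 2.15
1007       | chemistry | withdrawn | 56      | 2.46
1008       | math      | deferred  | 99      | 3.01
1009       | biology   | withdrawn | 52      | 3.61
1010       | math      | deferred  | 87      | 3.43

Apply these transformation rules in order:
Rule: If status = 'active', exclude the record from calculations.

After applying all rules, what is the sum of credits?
721

Step 1: Identify records where status = 'active'
Step 2: The excluded records sum to 13
Step 3: Original total credits = 734
Step 4: Remaining total = 734 - 13 = 721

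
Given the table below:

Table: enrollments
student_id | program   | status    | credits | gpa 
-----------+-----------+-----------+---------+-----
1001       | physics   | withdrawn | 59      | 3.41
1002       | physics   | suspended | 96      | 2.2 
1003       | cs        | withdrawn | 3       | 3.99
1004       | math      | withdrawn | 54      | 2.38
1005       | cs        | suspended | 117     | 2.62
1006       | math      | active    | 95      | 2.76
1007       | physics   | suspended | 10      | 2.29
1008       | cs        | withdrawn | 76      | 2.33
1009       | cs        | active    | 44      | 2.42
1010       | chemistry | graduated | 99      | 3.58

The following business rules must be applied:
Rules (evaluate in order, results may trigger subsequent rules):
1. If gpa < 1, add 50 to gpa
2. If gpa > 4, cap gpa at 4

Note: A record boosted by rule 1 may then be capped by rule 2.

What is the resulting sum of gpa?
27.98

Step 1: Apply rule 1 to records with gpa < 1
  - 0 records get bonus of 50
  - Of these, 0 records then exceed 4 and get capped
Step 2: Apply rule 2 to records with gpa > 4
  - 0 records (original) are capped
Step 3: Calculate final sum = 27.98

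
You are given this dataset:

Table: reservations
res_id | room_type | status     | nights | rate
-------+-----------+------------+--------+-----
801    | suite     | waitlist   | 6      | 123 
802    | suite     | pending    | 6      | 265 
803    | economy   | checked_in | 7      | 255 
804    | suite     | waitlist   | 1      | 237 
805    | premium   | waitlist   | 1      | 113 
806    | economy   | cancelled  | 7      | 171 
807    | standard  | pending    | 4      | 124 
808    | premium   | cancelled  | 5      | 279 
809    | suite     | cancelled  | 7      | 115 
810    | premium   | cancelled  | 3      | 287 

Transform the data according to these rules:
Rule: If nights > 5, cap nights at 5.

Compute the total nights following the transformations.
39

Step 1: 5 records have nights > 5
Step 2: These records originally summed to 33
Step 3: After capping: 5 × 5 = 25
Step 4: Unaffected records sum: 14
Step 5: Final sum = 25 + 14 = 39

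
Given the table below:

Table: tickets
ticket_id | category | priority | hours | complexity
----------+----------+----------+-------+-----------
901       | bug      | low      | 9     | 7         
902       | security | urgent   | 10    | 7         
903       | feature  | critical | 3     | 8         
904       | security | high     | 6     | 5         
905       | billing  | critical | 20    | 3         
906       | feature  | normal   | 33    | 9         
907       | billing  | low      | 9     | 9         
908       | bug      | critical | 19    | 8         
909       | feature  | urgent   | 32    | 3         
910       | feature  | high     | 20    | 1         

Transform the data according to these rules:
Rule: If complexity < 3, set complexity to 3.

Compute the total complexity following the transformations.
62

Step 1: 1 records have complexity < 3
Step 2: These records originally summed to 1
Step 3: After setting to minimum: 1 × 3 = 3
Step 4: Unaffected records sum: 59
Step 5: Final sum = 3 + 59 = 62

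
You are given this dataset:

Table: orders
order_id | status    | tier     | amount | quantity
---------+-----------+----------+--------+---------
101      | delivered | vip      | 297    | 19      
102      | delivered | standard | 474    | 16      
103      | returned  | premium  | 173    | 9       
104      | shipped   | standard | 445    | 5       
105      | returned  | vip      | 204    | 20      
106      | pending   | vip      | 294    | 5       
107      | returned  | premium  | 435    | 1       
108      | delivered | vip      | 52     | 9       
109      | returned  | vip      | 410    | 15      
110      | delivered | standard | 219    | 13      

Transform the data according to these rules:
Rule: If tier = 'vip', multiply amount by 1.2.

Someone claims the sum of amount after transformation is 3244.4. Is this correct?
No, the correct result is 3254.4.

Step 1: Calculate the correct sum after transformation
Step 2: Apply multiplier 1.2 to records where tier = 'vip'
Step 3: Correct result = 3254.4
Step 4: Claimed result = 3244.4
Step 5: 3254.4 ≠ 3244.4
Conclusion: The claimed result is incorrect. The correct answer is 3254.4.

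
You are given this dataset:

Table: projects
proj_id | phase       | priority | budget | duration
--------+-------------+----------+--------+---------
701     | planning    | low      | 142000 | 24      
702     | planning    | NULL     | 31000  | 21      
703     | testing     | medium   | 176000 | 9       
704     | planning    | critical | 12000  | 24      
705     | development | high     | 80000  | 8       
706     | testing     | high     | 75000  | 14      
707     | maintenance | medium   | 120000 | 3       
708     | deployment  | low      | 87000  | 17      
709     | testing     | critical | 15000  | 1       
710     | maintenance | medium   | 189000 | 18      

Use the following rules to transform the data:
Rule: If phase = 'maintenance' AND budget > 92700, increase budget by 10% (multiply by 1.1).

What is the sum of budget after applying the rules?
957900.0

Step 1: Find records where phase = 'maintenance' AND budget > 92700
Step 2: 2 records match, summing to 309000
Step 3: After multiplier: 309000 × 1.1 = 339900.0
Step 4: Unaffected records sum: 618000
Step 5: Final sum = 339900.0 + 618000 = 957900.0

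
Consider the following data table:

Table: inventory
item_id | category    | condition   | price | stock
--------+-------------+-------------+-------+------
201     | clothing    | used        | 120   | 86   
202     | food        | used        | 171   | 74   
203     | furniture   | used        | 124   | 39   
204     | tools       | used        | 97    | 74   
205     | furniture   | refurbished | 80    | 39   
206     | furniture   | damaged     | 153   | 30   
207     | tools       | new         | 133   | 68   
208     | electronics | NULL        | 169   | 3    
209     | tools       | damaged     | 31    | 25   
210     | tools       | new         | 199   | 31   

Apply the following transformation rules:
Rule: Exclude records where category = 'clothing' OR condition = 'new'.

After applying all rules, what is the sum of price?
825

Step 1: Find records where category = 'clothing' OR condition = 'new'
Step 2: 3 records match, summing to 452
Step 3: Original sum: 1277
Step 4: Remaining sum = 1277 - 452 = 825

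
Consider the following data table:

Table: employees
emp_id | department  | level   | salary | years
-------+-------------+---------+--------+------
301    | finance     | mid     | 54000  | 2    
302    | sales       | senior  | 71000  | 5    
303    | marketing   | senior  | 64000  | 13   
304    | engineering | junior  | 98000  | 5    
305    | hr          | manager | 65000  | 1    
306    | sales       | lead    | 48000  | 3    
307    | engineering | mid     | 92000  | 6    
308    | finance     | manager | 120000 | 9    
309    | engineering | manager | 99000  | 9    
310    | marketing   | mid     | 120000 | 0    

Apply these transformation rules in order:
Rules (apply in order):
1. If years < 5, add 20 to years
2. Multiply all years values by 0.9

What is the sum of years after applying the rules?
119.7

Step 1: Apply Rule 1 - Add 20 to records with years < 5
  - 4 records affected: 6 + (4 × 20) = 86
  - Unaffected records: 47
  - Sum after Rule 1: 133
Step 2: Apply Rule 2 - Multiply all by 0.9
  - 133 × 0.9 = 119.7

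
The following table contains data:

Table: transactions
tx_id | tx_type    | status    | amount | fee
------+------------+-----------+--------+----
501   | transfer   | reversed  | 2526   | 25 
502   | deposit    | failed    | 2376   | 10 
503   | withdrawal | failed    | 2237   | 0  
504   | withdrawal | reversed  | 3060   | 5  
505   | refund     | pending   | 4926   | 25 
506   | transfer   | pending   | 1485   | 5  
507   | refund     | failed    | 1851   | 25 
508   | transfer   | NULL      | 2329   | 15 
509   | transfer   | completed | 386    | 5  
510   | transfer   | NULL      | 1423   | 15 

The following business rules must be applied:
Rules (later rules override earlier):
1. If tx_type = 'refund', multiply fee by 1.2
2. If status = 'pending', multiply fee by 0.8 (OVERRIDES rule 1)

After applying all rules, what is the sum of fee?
129.0

Step 1: Rule 2 takes priority for records with status = 'pending'
  - 2 records: 30 × 0.8 = 24.0
Step 2: Rule 1 applies to remaining records with tx_type = 'refund'
  - 1 records: 25 × 1.2 = 30.0
Step 3: Other records unchanged: 75
Step 4: Final sum = 24.0 + 30.0 + 75 = 129.0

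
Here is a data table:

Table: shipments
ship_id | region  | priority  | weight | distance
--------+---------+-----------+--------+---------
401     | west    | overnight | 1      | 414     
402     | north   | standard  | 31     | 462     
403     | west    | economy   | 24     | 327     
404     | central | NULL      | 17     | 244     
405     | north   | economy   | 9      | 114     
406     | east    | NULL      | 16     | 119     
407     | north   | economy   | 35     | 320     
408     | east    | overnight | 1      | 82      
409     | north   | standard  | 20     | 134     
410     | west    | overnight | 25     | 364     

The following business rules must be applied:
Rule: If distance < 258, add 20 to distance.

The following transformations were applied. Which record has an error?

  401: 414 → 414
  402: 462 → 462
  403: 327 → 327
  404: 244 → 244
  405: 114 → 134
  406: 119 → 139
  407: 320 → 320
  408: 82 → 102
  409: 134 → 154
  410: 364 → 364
Record 404 has an error. The correct transformed value should be 264, not 244.

Step 1: Check each record against the rule
Step 2: Record 404 has distance = 244
Step 3: Since 244 < 258, the bonus should have been applied
Step 4: Correct value = 264, but claimed value = 244
Conclusion: Record 404 has the error.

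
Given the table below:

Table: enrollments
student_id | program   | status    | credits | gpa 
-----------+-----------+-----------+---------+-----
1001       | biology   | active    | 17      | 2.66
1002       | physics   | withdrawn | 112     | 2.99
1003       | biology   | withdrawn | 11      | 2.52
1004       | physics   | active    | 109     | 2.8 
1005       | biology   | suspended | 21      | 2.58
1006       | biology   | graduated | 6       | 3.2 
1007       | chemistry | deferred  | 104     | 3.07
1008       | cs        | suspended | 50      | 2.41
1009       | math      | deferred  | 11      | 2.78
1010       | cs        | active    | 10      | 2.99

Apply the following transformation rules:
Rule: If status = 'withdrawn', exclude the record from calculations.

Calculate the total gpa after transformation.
22.49

Step 1: Identify records where status = 'withdrawn'
Step 2: The excluded records sum to 5.51
Step 3: Original total gpa = 28.0
Step 4: Remaining total = 28.0 - 5.51 = 22.49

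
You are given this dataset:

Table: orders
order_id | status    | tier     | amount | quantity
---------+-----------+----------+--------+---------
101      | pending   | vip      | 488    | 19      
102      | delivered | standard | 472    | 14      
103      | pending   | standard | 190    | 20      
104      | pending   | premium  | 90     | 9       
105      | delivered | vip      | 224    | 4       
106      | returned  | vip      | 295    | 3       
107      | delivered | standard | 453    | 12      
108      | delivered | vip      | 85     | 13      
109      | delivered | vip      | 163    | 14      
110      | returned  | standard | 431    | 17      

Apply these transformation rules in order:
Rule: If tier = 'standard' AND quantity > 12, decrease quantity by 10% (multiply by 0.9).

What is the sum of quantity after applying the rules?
119.9

Step 1: Find records where tier = 'standard' AND quantity > 12
Step 2: 3 records match, summing to 51
Step 3: After multiplier: 51 × 0.9 = 45.9
Step 4: Unaffected records sum: 74
Step 5: Final sum = 45.9 + 74 = 119.9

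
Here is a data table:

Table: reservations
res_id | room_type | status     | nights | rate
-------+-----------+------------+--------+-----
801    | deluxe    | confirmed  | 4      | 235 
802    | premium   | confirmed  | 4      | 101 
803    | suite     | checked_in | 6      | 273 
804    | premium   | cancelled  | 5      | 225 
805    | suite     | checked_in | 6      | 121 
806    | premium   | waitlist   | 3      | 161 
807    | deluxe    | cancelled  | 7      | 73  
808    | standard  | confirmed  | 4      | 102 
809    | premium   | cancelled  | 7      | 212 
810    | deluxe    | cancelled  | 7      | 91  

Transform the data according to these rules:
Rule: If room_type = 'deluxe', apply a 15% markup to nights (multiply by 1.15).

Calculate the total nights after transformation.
55.7

Step 1: Records with room_type = 'deluxe' have total nights = 18
Step 2: Apply multiplier: 18 × 1.15 = 20.7
Step 3: Other records total: 35
Step 4: Final sum = 20.7 + 35 = 55.7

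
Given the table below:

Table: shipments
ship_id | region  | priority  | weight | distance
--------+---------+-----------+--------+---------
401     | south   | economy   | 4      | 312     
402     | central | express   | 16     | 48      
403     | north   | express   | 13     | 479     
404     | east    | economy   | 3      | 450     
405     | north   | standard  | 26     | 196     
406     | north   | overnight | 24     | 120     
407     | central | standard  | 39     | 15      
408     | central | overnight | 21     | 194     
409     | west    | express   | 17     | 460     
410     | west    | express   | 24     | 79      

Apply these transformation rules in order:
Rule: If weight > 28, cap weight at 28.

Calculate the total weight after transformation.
176

Step 1: 1 records have weight > 28
Step 2: These records originally summed to 39
Step 3: After capping: 1 × 28 = 28
Step 4: Unaffected records sum: 148
Step 5: Final sum = 28 + 148 = 176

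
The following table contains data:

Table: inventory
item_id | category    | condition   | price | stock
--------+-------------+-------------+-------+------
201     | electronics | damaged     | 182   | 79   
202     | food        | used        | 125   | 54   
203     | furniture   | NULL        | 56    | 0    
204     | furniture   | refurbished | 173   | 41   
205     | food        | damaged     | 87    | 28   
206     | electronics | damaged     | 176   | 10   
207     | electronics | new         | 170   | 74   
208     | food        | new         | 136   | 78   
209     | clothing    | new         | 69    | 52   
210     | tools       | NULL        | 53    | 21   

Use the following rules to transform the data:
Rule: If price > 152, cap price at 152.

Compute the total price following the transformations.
1134

Step 1: 4 records have price > 152
Step 2: These records originally summed to 701
Step 3: After capping: 4 × 152 = 608
Step 4: Unaffected records sum: 526
Step 5: Final sum = 608 + 526 = 1134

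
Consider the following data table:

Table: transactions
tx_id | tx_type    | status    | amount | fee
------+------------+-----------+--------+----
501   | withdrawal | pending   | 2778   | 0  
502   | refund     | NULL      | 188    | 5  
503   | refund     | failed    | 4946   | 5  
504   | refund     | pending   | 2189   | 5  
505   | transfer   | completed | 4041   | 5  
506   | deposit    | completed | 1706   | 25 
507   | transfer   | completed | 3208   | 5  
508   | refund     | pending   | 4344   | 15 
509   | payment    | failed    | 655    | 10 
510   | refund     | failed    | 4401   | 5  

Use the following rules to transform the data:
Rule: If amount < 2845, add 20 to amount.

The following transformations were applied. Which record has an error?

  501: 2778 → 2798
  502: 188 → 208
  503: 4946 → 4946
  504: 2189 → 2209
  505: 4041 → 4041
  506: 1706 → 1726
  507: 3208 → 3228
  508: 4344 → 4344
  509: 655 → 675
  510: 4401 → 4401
Record 507 has an error. The correct transformed value should be 3208, not 3228.

Step 1: Check each record against the rule
Step 2: Record 507 has amount = 3208
Step 3: Since 3208 >= 2845, the bonus should not have been applied
Step 4: Correct value = 3208, but claimed value = 3228
Conclusion: Record 507 has the error.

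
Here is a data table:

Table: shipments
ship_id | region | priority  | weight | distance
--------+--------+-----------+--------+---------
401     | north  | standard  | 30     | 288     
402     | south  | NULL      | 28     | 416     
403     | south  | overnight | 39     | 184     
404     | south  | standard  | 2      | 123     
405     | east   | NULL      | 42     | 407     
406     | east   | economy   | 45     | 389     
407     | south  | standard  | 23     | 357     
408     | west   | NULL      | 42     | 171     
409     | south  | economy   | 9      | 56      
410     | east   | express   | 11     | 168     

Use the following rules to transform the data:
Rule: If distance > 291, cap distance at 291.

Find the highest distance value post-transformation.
291

Step 1: Original maximum distance = 416
Step 2: Apply cap at 291
Step 3: 4 records had distance > 291 and were capped
Step 4: Maximum after transformation = 291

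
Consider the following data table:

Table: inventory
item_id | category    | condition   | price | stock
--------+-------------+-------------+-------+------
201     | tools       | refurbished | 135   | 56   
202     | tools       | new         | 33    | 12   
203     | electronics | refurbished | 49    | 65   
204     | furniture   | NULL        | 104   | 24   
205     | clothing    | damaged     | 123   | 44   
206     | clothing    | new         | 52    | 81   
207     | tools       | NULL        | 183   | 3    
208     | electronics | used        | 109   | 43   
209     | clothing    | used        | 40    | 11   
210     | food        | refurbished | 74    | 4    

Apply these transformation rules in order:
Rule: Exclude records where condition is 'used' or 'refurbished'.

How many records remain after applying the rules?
5

Step 1: Count records to exclude
  - 2 (used) + 3 (refurbished) = 5 records
Step 2: Total records: 10
Step 3: Remaining = 10 - 5 = 5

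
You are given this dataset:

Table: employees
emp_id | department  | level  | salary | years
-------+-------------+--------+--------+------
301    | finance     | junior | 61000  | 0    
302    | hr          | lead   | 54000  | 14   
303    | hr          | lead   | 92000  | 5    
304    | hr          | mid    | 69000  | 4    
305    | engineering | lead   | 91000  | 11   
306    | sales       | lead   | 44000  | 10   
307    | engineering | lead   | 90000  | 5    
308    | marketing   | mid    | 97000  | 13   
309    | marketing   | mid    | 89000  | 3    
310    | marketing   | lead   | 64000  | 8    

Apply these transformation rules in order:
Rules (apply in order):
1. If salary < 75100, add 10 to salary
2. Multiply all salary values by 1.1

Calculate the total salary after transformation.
826155.0

Step 1: Apply Rule 1 - Add 10 to records with salary < 75100
  - 5 records affected: 292000 + (5 × 10) = 292050
  - Unaffected records: 459000
  - Sum after Rule 1: 751050
Step 2: Apply Rule 2 - Multiply all by 1.1
  - 751050 × 1.1 = 826155.0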